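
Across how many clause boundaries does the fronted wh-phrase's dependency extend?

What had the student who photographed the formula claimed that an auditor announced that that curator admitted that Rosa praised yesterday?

3

"what" is extracted from the object of "praised".
Boundaries crossed, outermost first: [that], [that], [that] — 3 in total.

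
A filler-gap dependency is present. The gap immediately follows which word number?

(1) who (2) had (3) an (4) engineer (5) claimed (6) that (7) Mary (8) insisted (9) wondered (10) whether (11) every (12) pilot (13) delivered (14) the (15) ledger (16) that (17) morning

The displaced element is "who" (word 1).
It is linked across 2 clause boundaries (that → Ø).
It functions as the subject of "wondered", so the gap sits immediately after word 8 ("insisted").
Base order: An engineer had claimed that Mary insisted that who wondered whether every pilot delivered the ledger that morning.

8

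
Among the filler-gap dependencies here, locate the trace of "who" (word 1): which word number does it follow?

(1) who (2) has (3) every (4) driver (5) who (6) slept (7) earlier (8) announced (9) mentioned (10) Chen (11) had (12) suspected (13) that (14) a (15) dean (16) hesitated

8

The displaced element is "who" (word 1).
It is linked across 1 clause boundary (Ø).
It functions as the subject of "mentioned", so the gap sits immediately after word 8 ("announced").
Base order: Every driver who slept earlier has announced that who mentioned Chen had suspected that a dean hesitated.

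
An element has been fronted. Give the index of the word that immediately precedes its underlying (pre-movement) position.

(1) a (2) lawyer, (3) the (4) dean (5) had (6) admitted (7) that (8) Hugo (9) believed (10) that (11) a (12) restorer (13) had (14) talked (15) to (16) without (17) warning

The displaced element is "a lawyer" (word 2).
It is linked across 2 clause boundaries (that → that).
It functions as the object of the preposition "to" of "talked", so the gap sits immediately after word 15 ("to").
Base order: The dean had admitted that Hugo believed that a restorer had talked to a lawyer without warning.

15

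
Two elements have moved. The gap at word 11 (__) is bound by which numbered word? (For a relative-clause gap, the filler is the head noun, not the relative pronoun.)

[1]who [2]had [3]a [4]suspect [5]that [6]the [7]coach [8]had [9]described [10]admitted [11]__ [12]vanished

1

The marked gap is the subject of "vanished".
Its filler is the fronted wh-phrase "who", at word 1.
(The other dependency links word 4 to a gap after word 9.)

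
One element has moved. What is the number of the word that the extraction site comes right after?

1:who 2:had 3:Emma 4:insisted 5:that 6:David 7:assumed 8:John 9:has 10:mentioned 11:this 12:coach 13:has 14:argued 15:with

The displaced element is "who" (word 1).
It is linked across 3 clause boundaries (that → Ø → Ø).
It functions as the object of the preposition "with" of "argued", so the gap sits immediately after word 15 ("with").
Base order: Emma had insisted that David assumed John has mentioned this coach has argued with who.

15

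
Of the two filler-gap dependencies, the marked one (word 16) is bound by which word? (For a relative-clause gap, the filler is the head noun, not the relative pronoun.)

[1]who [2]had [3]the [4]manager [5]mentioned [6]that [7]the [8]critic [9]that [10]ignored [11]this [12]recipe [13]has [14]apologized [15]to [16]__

The marked gap is the object of the preposition "to" of "apologized".
Its filler is the fronted wh-phrase "who", at word 1.
(The other dependency links word 8 to a gap after word 9.)

1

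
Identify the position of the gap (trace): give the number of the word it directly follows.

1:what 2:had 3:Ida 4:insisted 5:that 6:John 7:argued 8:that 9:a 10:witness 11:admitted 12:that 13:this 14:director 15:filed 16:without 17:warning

The displaced element is "what" (word 1).
It is linked across 3 clause boundaries (that → that → that).
It functions as the direct object of "filed", so the gap sits immediately after word 15 ("filed").
Base order: Ida had insisted that John argued that a witness admitted that this director filed what without warning.

15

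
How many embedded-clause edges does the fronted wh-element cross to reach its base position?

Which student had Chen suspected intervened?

"which student" is extracted from the subject of "intervened".
Boundaries crossed, outermost first: [Ø] — 1 in total.

1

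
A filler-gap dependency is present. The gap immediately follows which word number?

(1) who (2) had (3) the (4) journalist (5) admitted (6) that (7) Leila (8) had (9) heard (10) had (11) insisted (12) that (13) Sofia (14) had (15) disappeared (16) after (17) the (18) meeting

9

The displaced element is "who" (word 1).
It is linked across 2 clause boundaries (that → Ø).
It functions as the subject of "insisted", so the gap sits immediately after word 9 ("heard").
Base order: The journalist had admitted that Leila had heard that who had insisted that Sofia had disappeared after the meeting.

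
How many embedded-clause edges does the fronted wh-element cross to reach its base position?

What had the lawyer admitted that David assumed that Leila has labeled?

"what" is extracted from the object of "labeled".
Boundaries crossed, outermost first: [that], [that] — 2 in total.

2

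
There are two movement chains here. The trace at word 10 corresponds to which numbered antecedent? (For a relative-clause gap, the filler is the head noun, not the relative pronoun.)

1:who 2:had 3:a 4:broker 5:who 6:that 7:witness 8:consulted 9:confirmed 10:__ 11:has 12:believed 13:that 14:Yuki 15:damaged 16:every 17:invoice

The marked gap is the subject of "believed".
Its filler is the fronted wh-phrase "who", at word 1.
(The other dependency links word 4 to a gap after word 8.)

1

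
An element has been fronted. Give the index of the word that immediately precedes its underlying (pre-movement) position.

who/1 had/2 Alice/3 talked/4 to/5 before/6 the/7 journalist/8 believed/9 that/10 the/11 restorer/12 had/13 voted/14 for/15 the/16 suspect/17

The displaced element is "who" (word 1).
It functions as the object of the preposition "to" of "talked", so the gap sits immediately after word 5 ("to").
Base order: Alice had talked to who before the journalist believed that the restorer had voted for the suspect.

5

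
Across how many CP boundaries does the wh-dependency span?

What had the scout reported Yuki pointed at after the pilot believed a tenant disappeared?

1

"what" is extracted from the PP object of "pointed".
Boundaries crossed, outermost first: [Ø] — 1 in total.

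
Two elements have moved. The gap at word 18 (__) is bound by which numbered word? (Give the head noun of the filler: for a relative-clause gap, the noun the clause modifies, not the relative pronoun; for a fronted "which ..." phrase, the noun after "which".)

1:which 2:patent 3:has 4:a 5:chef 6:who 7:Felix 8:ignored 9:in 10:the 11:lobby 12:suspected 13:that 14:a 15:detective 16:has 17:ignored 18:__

The marked gap is the direct object of "ignored".
Its filler is the fronted wh-phrase "which patent", at word 2.
(The other dependency links word 5 to a gap after word 8.)

2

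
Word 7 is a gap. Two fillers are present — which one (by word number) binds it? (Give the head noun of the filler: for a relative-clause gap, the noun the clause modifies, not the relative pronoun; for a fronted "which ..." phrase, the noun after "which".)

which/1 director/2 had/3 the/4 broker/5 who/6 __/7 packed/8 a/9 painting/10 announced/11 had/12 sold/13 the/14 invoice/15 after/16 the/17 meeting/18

The marked gap is inside the relative clause, the subject of "packed".
Its filler is the head noun "broker" (via "who"), at word 5.
(The other dependency links word 2 to a gap after word 11.)

5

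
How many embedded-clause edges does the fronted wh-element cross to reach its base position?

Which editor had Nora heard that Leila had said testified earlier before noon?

"which editor" is extracted from the subject of "testified".
Boundaries crossed, outermost first: [that], [Ø] — 2 in total.

2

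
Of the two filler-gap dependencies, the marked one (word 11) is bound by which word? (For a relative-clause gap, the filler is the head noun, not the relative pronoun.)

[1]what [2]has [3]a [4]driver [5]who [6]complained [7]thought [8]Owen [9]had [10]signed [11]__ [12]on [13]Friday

The marked gap is the direct object of "signed".
Its filler is the fronted wh-phrase "what", at word 1.
(The other dependency links word 4 to a gap after word 5.)

1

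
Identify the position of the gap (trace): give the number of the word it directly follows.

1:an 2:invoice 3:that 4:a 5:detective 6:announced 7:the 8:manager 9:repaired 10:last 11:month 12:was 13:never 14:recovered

9

The displaced element is "an invoice" (word 2).
It is linked across 1 clause boundary (Ø).
It functions as the direct object of "repaired", so the gap sits immediately after word 9 ("repaired").
Base order: A detective announced the manager repaired an invoice last month.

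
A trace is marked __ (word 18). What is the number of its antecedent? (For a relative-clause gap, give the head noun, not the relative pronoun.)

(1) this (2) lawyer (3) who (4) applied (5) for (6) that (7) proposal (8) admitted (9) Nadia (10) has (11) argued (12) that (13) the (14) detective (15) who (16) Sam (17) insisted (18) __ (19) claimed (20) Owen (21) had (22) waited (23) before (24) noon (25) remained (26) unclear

The gap at 18 is the subject of "claimed", inside a relative clause.
The relative pronoun is "who" (word 15); it is bound by the head noun immediately before it.
Its filler is the head noun "detective", at word 14.

14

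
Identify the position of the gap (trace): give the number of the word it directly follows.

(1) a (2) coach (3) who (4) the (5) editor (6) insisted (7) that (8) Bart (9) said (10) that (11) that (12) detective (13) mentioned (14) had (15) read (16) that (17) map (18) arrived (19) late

13

The displaced element is "a coach" (word 2).
It is linked across 3 clause boundaries (that → that → Ø).
It functions as the subject of "read", so the gap sits immediately after word 13 ("mentioned").
Base order: The editor insisted that Bart said that that detective mentioned a coach had read that map.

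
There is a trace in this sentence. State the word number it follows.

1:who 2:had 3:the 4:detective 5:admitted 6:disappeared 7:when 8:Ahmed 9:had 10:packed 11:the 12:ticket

5

The displaced element is "who" (word 1).
It is linked across 1 clause boundary (Ø).
It functions as the subject of "disappeared", so the gap sits immediately after word 5 ("admitted").
Base order: The detective had admitted that who disappeared when Ahmed had packed the ticket.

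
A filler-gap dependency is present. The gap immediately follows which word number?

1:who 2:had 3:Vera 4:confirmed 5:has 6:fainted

4

The displaced element is "who" (word 1).
It is linked across 1 clause boundary (Ø).
It functions as the subject of "fainted", so the gap sits immediately after word 4 ("confirmed").
Base order: Vera had confirmed who has fainted.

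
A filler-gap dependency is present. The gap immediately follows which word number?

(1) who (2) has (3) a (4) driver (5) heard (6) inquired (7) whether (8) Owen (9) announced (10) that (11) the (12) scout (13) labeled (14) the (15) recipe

5

The displaced element is "who" (word 1).
It is linked across 1 clause boundary (Ø).
It functions as the subject of "inquired", so the gap sits immediately after word 5 ("heard").
Base order: A driver has heard who inquired whether Owen announced that the scout labeled the recipe.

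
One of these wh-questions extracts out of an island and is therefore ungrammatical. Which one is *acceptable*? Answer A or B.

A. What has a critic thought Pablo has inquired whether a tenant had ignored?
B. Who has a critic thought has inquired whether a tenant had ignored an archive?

B

In A, the wh-phrase is extracted from inside a wh-island (introduced by "whether"), which blocks movement.
In B, the extraction path crosses only that-complement boundaries, which are transparent.
So B is grammatical.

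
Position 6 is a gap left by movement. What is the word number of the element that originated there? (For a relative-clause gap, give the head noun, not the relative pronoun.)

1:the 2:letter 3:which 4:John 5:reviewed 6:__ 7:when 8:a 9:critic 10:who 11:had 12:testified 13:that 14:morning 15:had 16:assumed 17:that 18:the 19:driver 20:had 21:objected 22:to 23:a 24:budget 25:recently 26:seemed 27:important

The gap at 6 is the object of "reviewed", inside a relative clause.
The relative pronoun is "which" (word 3); it is bound by the head noun immediately before it.
Its filler is the head noun "letter", at word 2.

2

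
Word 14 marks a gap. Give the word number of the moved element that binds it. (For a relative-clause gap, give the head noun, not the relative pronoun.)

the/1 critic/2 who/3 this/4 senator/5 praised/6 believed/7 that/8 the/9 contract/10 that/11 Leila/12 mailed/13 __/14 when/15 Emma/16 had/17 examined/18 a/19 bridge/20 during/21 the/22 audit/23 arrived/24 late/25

The gap at 14 is the object of "mailed", inside a relative clause.
The relative pronoun is "that" (word 11); it is bound by the head noun immediately before it.
Its filler is the head noun "contract", at word 10.

10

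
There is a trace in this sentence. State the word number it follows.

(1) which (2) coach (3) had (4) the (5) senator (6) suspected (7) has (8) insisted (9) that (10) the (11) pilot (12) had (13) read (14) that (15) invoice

The displaced element is "which coach" (word 2).
It is linked across 1 clause boundary (Ø).
It functions as the subject of "insisted", so the gap sits immediately after word 6 ("suspected").
Base order: The senator had suspected that which coach has insisted that the pilot had read that invoice.

6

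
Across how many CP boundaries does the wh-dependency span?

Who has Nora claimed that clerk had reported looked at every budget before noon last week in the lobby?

"who" is extracted from the subject of "looked".
Boundaries crossed, outermost first: [Ø], [Ø] — 2 in total.

2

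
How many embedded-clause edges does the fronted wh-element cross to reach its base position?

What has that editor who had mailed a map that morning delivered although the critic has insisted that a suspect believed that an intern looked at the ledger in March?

0

"what" originates inside the matrix clause — no clause boundary is crossed.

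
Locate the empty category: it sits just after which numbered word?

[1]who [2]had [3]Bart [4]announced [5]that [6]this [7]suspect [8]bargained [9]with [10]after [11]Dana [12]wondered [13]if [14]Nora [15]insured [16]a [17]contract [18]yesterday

9

The displaced element is "who" (word 1).
It is linked across 1 clause boundary (that).
It functions as the object of the preposition "with" of "bargained", so the gap sits immediately after word 9 ("with").
Base order: Bart had announced that this suspect bargained with who after Dana wondered if Nora insured a contract yesterday.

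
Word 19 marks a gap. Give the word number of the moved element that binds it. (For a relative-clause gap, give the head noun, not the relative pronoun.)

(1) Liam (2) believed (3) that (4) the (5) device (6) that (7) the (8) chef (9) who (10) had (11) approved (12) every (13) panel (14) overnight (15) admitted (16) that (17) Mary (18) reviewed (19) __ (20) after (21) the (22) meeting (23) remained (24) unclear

The gap at 19 is the object of "reviewed", inside a relative clause.
The relative pronoun is "that" (word 6); it is bound by the head noun immediately before it.
Its filler is the head noun "device", at word 5.

5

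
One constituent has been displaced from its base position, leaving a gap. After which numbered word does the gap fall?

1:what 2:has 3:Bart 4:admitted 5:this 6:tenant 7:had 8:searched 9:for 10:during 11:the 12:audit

The displaced element is "what" (word 1).
It is linked across 1 clause boundary (Ø).
It functions as the object of the preposition "for" of "searched", so the gap sits immediately after word 9 ("for").
Base order: Bart has admitted this tenant had searched for what during the audit.

9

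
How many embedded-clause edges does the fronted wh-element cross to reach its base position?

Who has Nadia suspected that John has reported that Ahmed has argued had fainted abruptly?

3

"who" is extracted from the subject of "fainted".
Boundaries crossed, outermost first: [that], [that], [Ø] — 3 in total.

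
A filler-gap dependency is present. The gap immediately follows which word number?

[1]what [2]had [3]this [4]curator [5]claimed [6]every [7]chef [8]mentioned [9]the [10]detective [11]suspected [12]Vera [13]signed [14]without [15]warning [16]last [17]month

13

The displaced element is "what" (word 1).
It is linked across 3 clause boundaries (Ø → Ø → Ø).
It functions as the direct object of "signed", so the gap sits immediately after word 13 ("signed").
Base order: This curator had claimed every chef mentioned the detective suspected Vera signed what without warning last month.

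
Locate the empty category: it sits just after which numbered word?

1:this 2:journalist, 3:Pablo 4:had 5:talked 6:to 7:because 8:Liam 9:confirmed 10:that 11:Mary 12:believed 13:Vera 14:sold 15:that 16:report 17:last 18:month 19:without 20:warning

6

The displaced element is "this journalist" (word 2).
It functions as the object of the preposition "to" of "talked", so the gap sits immediately after word 6 ("to").
Base order: Pablo had talked to this journalist because Liam confirmed that Mary believed Vera sold that report last month without warning.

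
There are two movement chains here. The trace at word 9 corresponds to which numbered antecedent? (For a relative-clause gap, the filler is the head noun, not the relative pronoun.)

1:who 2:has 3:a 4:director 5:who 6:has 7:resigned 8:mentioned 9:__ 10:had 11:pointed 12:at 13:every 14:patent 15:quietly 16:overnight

1

The marked gap is the subject of "pointed".
Its filler is the fronted wh-phrase "who", at word 1.
(The other dependency links word 4 to a gap after word 5.)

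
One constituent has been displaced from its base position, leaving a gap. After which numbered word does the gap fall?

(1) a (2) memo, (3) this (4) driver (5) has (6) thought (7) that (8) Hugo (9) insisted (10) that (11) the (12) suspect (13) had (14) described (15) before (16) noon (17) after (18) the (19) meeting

14

The displaced element is "a memo" (word 2).
It is linked across 2 clause boundaries (that → that).
It functions as the direct object of "described", so the gap sits immediately after word 14 ("described").
Base order: This driver has thought that Hugo insisted that the suspect had described a memo before noon after the meeting.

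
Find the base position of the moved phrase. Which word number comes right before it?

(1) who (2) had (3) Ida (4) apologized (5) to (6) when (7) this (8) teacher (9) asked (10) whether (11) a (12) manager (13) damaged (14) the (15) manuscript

The displaced element is "who" (word 1).
It functions as the object of the preposition "to" of "apologized", so the gap sits immediately after word 5 ("to").
Base order: Ida had apologized to who when this teacher asked whether a manager damaged the manuscript.

5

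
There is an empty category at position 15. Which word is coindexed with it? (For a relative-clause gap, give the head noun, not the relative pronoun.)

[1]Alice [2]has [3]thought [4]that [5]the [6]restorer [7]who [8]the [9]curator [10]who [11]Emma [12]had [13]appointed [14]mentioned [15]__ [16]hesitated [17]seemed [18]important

The gap at 15 is the subject of "hesitated", inside a relative clause.
The relative pronoun is "who" (word 7); it is bound by the head noun immediately before it.
Its filler is the head noun "restorer", at word 6.

6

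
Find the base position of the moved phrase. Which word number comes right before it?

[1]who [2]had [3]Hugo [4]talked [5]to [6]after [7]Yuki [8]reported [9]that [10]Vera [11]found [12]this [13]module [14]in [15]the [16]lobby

The displaced element is "who" (word 1).
It functions as the object of the preposition "to" of "talked", so the gap sits immediately after word 5 ("to").
Base order: Hugo had talked to who after Yuki reported that Vera found this module in the lobby.

5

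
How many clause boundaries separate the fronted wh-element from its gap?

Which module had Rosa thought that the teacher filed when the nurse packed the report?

"which module" is extracted from the object of "filed".
Boundaries crossed, outermost first: [that] — 1 in total.

1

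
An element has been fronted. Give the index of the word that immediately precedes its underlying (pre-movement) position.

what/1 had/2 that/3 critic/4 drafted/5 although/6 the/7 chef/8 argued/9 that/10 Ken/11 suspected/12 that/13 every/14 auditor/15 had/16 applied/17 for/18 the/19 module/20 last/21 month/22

5

The displaced element is "what" (word 1).
It functions as the direct object of "drafted", so the gap sits immediately after word 5 ("drafted").
Base order: That critic had drafted what although the chef argued that Ken suspected that every auditor had applied for the module last month.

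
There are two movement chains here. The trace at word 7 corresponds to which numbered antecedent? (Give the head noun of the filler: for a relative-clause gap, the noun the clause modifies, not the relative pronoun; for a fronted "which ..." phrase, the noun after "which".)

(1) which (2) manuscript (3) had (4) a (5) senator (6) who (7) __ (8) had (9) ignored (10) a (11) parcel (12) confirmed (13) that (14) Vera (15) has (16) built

5

The marked gap is inside the relative clause, the subject of "ignored".
Its filler is the head noun "senator" (via "who"), at word 5.
(The other dependency links word 2 to a gap after word 16.)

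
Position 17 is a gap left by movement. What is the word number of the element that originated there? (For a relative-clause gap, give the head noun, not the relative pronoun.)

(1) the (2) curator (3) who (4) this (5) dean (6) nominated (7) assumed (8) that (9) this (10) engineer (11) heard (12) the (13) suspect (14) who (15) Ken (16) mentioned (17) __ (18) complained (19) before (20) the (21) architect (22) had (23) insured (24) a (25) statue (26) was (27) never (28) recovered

13

The gap at 17 is the subject of "complained", inside a relative clause.
The relative pronoun is "who" (word 14); it is bound by the head noun immediately before it.
Its filler is the head noun "suspect", at word 13.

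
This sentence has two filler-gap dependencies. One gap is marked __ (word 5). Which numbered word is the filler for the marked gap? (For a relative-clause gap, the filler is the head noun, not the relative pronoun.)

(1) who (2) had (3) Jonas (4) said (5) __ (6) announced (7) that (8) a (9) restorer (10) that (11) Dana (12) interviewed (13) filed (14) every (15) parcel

1

The marked gap is the subject of "announced".
Its filler is the fronted wh-phrase "who", at word 1.
(The other dependency links word 9 to a gap after word 12.)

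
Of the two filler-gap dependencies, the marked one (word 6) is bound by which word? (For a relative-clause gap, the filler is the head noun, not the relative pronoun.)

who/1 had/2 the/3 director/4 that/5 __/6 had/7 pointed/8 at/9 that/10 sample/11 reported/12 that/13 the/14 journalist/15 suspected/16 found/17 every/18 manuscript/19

The marked gap is inside the relative clause, the subject of "pointed".
Its filler is the head noun "director" (via "that"), at word 4.
(The other dependency links word 1 to a gap after word 16.)

4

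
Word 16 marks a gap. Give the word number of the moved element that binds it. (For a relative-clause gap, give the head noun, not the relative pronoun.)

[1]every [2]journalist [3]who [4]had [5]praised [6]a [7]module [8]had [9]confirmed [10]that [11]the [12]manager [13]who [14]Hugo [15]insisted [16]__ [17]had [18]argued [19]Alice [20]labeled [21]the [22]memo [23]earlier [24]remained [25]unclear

12

The gap at 16 is the subject of "argued", inside a relative clause.
The relative pronoun is "who" (word 13); it is bound by the head noun immediately before it.
Its filler is the head noun "manager", at word 12.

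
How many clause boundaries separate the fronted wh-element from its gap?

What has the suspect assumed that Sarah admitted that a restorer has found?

"what" is extracted from the object of "found".
Boundaries crossed, outermost first: [that], [that] — 2 in total.

2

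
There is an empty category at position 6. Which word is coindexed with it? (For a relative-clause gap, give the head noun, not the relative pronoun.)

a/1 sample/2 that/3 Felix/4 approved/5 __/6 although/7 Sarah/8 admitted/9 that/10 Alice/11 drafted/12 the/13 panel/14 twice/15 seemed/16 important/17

The gap at 6 is the object of "approved", inside a relative clause.
The relative pronoun is "that" (word 3); it is bound by the head noun immediately before it.
Its filler is the head noun "sample", at word 2.

2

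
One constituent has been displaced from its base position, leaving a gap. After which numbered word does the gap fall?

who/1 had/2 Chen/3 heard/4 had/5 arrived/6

The displaced element is "who" (word 1).
It is linked across 1 clause boundary (Ø).
It functions as the subject of "arrived", so the gap sits immediately after word 4 ("heard").
Base order: Chen had heard that who had arrived.

4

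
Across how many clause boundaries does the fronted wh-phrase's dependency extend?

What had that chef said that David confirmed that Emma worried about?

"what" is extracted from the PP object of "worried".
Boundaries crossed, outermost first: [that], [that] — 2 in total.

2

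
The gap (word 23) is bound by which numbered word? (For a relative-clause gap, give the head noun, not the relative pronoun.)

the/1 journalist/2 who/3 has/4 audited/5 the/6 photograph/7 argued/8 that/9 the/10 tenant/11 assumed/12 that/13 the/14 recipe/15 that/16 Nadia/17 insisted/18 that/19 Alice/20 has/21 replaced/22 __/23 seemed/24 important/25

The gap at 23 is the object of "replaced", inside a relative clause.
The relative pronoun is "that" (word 16); it is bound by the head noun immediately before it.
Its filler is the head noun "recipe", at word 15.

15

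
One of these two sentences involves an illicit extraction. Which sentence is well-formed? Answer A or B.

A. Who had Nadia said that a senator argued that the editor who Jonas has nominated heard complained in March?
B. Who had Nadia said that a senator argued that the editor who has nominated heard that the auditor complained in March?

In B, the wh-phrase is extracted from inside a complex-NP island (relative clause) (introduced by "who"), which blocks movement.
In A, the extraction path crosses only that-complement boundaries, which are transparent.
So A is grammatical.

A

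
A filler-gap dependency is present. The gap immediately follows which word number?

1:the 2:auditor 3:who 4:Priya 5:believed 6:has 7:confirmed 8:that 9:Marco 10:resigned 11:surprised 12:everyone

5

The displaced element is "the auditor" (word 2).
It is linked across 1 clause boundary (Ø).
It functions as the subject of "confirmed", so the gap sits immediately after word 5 ("believed").
Base order: Priya believed the auditor has confirmed that Marco resigned.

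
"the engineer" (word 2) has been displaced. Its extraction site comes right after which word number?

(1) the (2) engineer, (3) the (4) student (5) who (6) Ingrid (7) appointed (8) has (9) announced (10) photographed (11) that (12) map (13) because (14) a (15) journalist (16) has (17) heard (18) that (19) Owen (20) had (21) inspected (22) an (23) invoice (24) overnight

The displaced element is "the engineer" (word 2).
It is linked across 1 clause boundary (Ø).
It functions as the subject of "photographed", so the gap sits immediately after word 9 ("announced").
Base order: The student who Ingrid appointed has announced the engineer photographed that map because a journalist has heard that Owen had inspected an invoice overnight.

9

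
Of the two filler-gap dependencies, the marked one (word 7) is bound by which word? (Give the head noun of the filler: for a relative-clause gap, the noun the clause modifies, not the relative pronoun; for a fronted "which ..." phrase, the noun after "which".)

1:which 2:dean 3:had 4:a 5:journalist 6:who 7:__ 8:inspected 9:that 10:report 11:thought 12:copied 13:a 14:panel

The marked gap is inside the relative clause, the subject of "inspected".
Its filler is the head noun "journalist" (via "who"), at word 5.
(The other dependency links word 2 to a gap after word 11.)

5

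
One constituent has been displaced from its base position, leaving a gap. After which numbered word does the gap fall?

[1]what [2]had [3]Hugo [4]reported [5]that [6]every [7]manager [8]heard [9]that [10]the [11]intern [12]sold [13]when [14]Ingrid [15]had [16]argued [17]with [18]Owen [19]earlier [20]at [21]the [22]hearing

12

The displaced element is "what" (word 1).
It is linked across 2 clause boundaries (that → that).
It functions as the direct object of "sold", so the gap sits immediately after word 12 ("sold").
Base order: Hugo had reported that every manager heard that the intern sold what when Ingrid had argued with Owen earlier at the hearing.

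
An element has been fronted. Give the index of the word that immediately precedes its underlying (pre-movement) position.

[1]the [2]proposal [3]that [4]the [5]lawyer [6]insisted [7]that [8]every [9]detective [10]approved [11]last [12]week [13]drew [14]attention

The displaced element is "the proposal" (word 2).
It is linked across 1 clause boundary (that).
It functions as the direct object of "approved", so the gap sits immediately after word 10 ("approved").
Base order: The lawyer insisted that every detective approved the proposal last week.

10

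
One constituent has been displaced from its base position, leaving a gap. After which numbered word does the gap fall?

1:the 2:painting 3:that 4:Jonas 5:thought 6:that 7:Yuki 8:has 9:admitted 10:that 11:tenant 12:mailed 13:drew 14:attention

The displaced element is "the painting" (word 2).
It is linked across 2 clause boundaries (that → Ø).
It functions as the direct object of "mailed", so the gap sits immediately after word 12 ("mailed").
Base order: Jonas thought that Yuki has admitted that tenant mailed the painting.

12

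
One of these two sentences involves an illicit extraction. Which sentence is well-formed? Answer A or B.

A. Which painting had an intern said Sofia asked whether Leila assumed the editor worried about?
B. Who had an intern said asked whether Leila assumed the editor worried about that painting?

B

In A, the wh-phrase is extracted from inside a wh-island (introduced by "whether"), which blocks movement.
In B, the extraction path crosses only that-complement boundaries, which are transparent.
So B is grammatical.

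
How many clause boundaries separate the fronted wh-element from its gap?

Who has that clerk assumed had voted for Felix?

1

"who" is extracted from the subject of "voted".
Boundaries crossed, outermost first: [Ø] — 1 in total.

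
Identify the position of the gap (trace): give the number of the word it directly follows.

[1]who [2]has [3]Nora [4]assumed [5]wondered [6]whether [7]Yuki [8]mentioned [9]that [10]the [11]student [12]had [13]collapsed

4

The displaced element is "who" (word 1).
It is linked across 1 clause boundary (Ø).
It functions as the subject of "wondered", so the gap sits immediately after word 4 ("assumed").
Base order: Nora has assumed who wondered whether Yuki mentioned that the student had collapsed.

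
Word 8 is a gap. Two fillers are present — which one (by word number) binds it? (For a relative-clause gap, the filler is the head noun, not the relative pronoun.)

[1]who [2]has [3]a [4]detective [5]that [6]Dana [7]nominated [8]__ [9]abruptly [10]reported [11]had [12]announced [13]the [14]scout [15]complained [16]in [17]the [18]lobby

The marked gap is inside the relative clause, the direct object of "nominated".
Its filler is the head noun "detective" (via "that"), at word 4.
(The other dependency links word 1 to a gap after word 10.)

4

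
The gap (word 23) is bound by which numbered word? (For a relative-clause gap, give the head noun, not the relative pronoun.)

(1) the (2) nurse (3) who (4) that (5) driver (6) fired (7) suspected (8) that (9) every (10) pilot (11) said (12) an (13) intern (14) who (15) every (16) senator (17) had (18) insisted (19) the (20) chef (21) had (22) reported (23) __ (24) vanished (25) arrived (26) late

13

The gap at 23 is the subject of "vanished", inside a relative clause.
The relative pronoun is "who" (word 14); it is bound by the head noun immediately before it.
Its filler is the head noun "intern", at word 13.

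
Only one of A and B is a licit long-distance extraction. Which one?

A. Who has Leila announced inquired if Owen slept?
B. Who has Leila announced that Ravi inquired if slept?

A

In B, the wh-phrase is extracted from inside a wh-island (introduced by "if"), which blocks movement.
In A, the extraction path crosses only that-complement boundaries, which are transparent.
So A is grammatical.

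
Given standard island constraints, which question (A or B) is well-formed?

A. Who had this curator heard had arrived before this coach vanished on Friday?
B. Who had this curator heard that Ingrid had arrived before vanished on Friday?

A

In B, the wh-phrase is extracted from inside an adjunct island (introduced by "before"), which blocks movement.
In A, the extraction path crosses only that-complement boundaries, which are transparent.
So A is grammatical.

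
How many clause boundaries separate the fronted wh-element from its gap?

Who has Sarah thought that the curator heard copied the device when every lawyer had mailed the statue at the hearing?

2

"who" is extracted from the subject of "copied".
Boundaries crossed, outermost first: [that], [Ø] — 2 in total.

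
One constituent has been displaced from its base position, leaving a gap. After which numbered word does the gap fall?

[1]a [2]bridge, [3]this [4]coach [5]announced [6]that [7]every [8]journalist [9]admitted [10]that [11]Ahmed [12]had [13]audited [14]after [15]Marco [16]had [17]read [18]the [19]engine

The displaced element is "a bridge" (word 2).
It is linked across 2 clause boundaries (that → that).
It functions as the direct object of "audited", so the gap sits immediately after word 13 ("audited").
Base order: This coach announced that every journalist admitted that Ahmed had audited a bridge after Marco had read the engine.

13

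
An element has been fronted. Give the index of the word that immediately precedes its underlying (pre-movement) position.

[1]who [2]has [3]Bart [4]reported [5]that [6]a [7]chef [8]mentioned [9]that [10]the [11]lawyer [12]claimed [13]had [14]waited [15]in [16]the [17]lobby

The displaced element is "who" (word 1).
It is linked across 3 clause boundaries (that → that → Ø).
It functions as the subject of "waited", so the gap sits immediately after word 12 ("claimed").
Base order: Bart has reported that a chef mentioned that the lawyer claimed that who had waited in the lobby.

12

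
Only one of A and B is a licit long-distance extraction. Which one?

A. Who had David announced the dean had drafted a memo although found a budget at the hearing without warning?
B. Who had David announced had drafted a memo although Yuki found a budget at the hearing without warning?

In A, the wh-phrase is extracted from inside an adjunct island (introduced by "although"), which blocks movement.
In B, the extraction path crosses only that-complement boundaries, which are transparent.
So B is grammatical.

B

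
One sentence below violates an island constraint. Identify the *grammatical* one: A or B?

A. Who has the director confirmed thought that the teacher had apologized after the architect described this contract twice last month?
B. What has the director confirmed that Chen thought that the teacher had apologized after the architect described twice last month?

A

In B, the wh-phrase is extracted from inside an adjunct island (introduced by "after"), which blocks movement.
In A, the extraction path crosses only that-complement boundaries, which are transparent.
So A is grammatical.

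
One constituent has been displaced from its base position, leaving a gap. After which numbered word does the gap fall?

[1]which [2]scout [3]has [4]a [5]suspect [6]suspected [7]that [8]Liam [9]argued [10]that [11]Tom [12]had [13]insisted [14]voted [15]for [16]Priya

13

The displaced element is "which scout" (word 2).
It is linked across 3 clause boundaries (that → that → Ø).
It functions as the subject of "voted", so the gap sits immediately after word 13 ("insisted").
Base order: A suspect has suspected that Liam argued that Tom had insisted that which scout voted for Priya.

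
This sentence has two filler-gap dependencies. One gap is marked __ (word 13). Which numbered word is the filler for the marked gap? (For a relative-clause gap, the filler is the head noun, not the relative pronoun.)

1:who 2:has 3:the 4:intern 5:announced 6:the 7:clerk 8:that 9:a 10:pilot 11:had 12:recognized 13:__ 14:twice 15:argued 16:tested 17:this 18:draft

The marked gap is inside the relative clause, the direct object of "recognized".
Its filler is the head noun "clerk" (via "that"), at word 7.
(The other dependency links word 1 to a gap after word 15.)

7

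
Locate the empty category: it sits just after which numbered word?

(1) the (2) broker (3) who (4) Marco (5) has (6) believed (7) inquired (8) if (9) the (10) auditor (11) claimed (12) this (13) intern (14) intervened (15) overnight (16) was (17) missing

The displaced element is "the broker" (word 2).
It is linked across 1 clause boundary (Ø).
It functions as the subject of "inquired", so the gap sits immediately after word 6 ("believed").
Base order: Marco has believed that the broker inquired if the auditor claimed this intern intervened overnight.

6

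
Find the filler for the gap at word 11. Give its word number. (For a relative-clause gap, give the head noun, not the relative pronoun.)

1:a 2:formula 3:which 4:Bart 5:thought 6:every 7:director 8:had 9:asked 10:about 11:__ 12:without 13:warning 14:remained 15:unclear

The gap at 11 is the prepositional object of "asked", inside a relative clause.
The relative pronoun is "which" (word 3); it is bound by the head noun immediately before it.
Its filler is the head noun "formula", at word 2.

2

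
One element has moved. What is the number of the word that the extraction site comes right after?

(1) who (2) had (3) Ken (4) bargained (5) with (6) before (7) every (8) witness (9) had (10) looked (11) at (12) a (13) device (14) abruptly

5

The displaced element is "who" (word 1).
It functions as the object of the preposition "with" of "bargained", so the gap sits immediately after word 5 ("with").
Base order: Ken had bargained with who before every witness had looked at a device abruptly.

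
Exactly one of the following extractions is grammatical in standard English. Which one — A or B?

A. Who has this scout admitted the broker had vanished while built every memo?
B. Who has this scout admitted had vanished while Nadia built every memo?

In A, the wh-phrase is extracted from inside an adjunct island (introduced by "while"), which blocks movement.
In B, the extraction path crosses only that-complement boundaries, which are transparent.
So B is grammatical.

B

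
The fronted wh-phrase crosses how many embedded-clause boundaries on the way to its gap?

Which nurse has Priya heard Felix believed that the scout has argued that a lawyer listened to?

3

"which nurse" is extracted from the PP object of "listened".
Boundaries crossed, outermost first: [Ø], [that], [that] — 3 in total.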